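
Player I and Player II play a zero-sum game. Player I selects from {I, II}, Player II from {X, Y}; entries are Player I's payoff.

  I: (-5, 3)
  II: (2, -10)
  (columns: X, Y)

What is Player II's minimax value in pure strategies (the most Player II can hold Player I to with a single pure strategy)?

Column maxima: X → 2, Y → 3.
The smallest of these is 2.

2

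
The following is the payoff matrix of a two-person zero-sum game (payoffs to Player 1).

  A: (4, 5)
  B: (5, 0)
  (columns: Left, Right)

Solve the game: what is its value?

25/6

Row minima: A → 4, B → 0; maximin = 4.
Column maxima: Left → 5, Right → 5; minimax = 5.
4 ≠ 5, so there is no saddle point; optimal play is mixed.
Let Player 1 play A with probability p. Expected payoff against Left: 4p + 5(1−p) = −p + 5; against Right: 5p + 0(1−p) = 5p.
Setting these equal: −p + 5 = 5p ⇒ −6p = -5 ⇒ p = 5/6, and the value is (-1)·(5/6) + 5 = 25/6.
For Player 2: with q = P(Left), equating A's and B's payoffs gives −q + 5 = 5q ⇒ q = 5/6.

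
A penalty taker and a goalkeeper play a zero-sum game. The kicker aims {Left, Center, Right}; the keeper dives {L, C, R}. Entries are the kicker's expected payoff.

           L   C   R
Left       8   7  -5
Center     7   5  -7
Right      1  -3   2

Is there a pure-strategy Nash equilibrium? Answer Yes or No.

No

Row minima: Left → -5, Center → -7, Right → -3; maximin = -3.
Column maxima: L → 8, C → 7, R → 2; minimax = 2.
-3 ≠ 2, so no pure-strategy equilibrium exists.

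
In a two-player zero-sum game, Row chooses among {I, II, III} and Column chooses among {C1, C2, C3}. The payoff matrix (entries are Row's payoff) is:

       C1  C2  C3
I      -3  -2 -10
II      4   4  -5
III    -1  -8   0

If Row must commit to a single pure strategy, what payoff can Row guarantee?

-5

Row minima: I → -10, II → -5, III → -8.
The best of these is -5.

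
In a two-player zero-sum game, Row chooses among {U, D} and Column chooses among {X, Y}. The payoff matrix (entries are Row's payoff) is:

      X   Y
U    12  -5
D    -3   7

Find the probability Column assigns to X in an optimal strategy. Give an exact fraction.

Row minima: U → -5, D → -3; maximin = -3.
Column maxima: X → 12, Y → 7; minimax = 7.
-3 ≠ 7, so there is no saddle point; optimal play is mixed.
Let Row play U with probability p. Expected payoff against X: 12p + (-3)(1−p) = 15p − 3; against Y: (-5)p + 7(1−p) = −12p + 7.
Setting these equal: 15p − 3 = −12p + 7 ⇒ 27p = 10 ⇒ p = 10/27, and the value is (15)·(10/27) − 3 = 23/9.
For Column: with q = P(X), equating U's and D's payoffs gives 17q − 5 = −10q + 7 ⇒ q = 4/9.

4/9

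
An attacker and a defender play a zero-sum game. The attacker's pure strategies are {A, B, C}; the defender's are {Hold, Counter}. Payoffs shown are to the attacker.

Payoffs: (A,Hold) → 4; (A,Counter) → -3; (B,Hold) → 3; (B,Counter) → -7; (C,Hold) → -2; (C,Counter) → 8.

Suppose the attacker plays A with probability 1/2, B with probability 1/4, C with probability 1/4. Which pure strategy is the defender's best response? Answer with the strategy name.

Counter

If the defender plays Hold, the attacker's expected payoff is (1/2)·4 + (1/4)·3 + (1/4)·(-2) = 9/4.
If the defender plays Counter, the attacker's expected payoff is (1/2)·(-3) + (1/4)·(-7) + (1/4)·8 = -5/4.
The defender minimizes the attacker's payoff; the smallest is -5/4, so the best response is Counter.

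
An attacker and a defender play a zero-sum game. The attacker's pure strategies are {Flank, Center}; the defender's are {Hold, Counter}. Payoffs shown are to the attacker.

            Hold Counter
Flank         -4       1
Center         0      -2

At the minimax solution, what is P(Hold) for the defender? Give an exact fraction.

Row minima: Flank → -4, Center → -2; maximin = -2.
Column maxima: Hold → 0, Counter → 1; minimax = 0.
-2 ≠ 0, so there is no saddle point; optimal play is mixed.
Let the attacker play Flank with probability p. Expected payoff against Hold: (-4)p + 0(1−p) = −4p; against Counter: 1p + (-2)(1−p) = 3p − 2.
Setting these equal: −4p = 3p − 2 ⇒ −7p = -2 ⇒ p = 2/7, and the value is (-4)·(2/7) = -8/7.
For the defender: with q = P(Hold), equating Flank's and Center's payoffs gives −5q + 1 = 2q − 2 ⇒ q = 3/7.

3/7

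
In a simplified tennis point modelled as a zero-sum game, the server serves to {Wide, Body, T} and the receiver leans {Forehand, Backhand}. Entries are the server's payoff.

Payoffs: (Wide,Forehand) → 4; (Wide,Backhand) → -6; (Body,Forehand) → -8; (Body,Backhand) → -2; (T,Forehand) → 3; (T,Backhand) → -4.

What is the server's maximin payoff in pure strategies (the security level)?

-4

Row minima: Wide → -6, Body → -8, T → -4.
The best of these is -4.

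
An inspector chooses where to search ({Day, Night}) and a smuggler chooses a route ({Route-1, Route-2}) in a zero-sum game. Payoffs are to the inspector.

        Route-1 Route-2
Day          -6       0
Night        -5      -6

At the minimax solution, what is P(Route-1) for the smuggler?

6/7

Row minima: Day → -6, Night → -6; maximin = -6.
Column maxima: Route-1 → -5, Route-2 → 0; minimax = -5.
-6 ≠ -5, so there is no saddle point; optimal play is mixed.
Let the inspector play Day with probability p. Expected payoff against Route-1: (-6)p + (-5)(1−p) = −p − 5; against Route-2: 0p + (-6)(1−p) = 6p − 6.
Setting these equal: −p − 5 = 6p − 6 ⇒ −7p = -1 ⇒ p = 1/7, and the value is (-1)·(1/7) − 5 = -36/7.
For the smuggler: with q = P(Route-1), equating Day's and Night's payoffs gives −6q = q − 6 ⇒ q = 6/7.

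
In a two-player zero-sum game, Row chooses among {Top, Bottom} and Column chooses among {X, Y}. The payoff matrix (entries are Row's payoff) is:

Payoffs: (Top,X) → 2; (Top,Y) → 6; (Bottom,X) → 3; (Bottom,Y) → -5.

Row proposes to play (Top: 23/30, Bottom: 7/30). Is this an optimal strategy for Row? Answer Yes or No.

Against X this mix gives (23/30)·2 + (7/30)·3 = 67/30.
Against Y this mix gives (23/30)·6 + (7/30)·(-5) = 103/30.
Column will play X, holding Row to 67/30. Shifting weight toward the row that does better against X would raise this floor (the equalizing mix achieves 7/3 against both X and Y), so the proposed strategy is not optimal.

No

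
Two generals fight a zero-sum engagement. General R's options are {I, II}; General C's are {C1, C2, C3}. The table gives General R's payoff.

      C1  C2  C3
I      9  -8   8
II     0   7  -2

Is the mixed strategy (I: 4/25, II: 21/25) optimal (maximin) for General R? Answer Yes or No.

No

Against C1 this mix gives (4/25)·9 + (21/25)·0 = 36/25.
Against C2 this mix gives (4/25)·(-8) + (21/25)·7 = 23/5.
Against C3 this mix gives (4/25)·8 + (21/25)·(-2) = -2/5.
General C will play C3, holding General R to -2/5. Shifting weight toward the row that does better against C3 would raise this floor (the equalizing mix achieves 8/5 against both C3 and C2), so the proposed strategy is not optimal.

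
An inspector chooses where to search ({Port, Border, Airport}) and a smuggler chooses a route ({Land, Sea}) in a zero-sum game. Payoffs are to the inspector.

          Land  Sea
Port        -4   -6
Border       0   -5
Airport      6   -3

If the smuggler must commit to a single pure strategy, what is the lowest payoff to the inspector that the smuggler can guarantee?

-3

Column maxima: Land → 6, Sea → -3.
The smallest of these is -3.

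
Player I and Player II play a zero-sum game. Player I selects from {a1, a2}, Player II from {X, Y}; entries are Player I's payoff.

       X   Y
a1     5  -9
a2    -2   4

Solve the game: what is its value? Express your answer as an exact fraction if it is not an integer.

1/10

Row minima: a1 → -9, a2 → -2; maximin = -2.
Column maxima: X → 5, Y → 4; minimax = 4.
-2 ≠ 4, so there is no saddle point; optimal play is mixed.
Let Player I play a1 with probability p. Expected payoff against X: 5p + (-2)(1−p) = 7p − 2; against Y: (-9)p + 4(1−p) = −13p + 4.
Setting these equal: 7p − 2 = −13p + 4 ⇒ 20p = 6 ⇒ p = 3/10, and the value is (7)·(3/10) − 2 = 1/10.
For Player II: with q = P(X), equating a1's and a2's payoffs gives 14q − 9 = −6q + 4 ⇒ q = 13/20.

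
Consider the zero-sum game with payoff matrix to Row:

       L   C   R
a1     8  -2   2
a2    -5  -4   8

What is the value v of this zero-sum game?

Row minima: a1 → -2, a2 → -5; maximin = -2.
Column maxima: L → 8, C → -2, R → 8; minimax = -2.
Since maximin = minimax = -2, there is a saddle point and the value is -2.

-2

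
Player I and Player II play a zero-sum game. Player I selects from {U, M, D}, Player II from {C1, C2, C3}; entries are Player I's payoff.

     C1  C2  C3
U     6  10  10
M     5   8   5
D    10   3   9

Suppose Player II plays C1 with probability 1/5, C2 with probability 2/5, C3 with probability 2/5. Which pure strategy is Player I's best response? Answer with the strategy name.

Expected payoff of U: (1/5)·6 + (2/5)·10 + (2/5)·10 = 46/5.
Expected payoff of M: (1/5)·5 + (2/5)·8 + (2/5)·5 = 31/5.
Expected payoff of D: (1/5)·10 + (2/5)·3 + (2/5)·9 = 34/5.
The largest is 46/5, so Player I's best response is U.

U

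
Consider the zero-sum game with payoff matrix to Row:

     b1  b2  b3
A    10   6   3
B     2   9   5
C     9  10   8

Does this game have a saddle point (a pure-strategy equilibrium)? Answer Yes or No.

Row minima: A → 3, B → 2, C → 8; maximin = 8.
Column maxima: b1 → 10, b2 → 10, b3 → 8; minimax = 8.
maximin = minimax = 8, so a saddle point exists.

Yes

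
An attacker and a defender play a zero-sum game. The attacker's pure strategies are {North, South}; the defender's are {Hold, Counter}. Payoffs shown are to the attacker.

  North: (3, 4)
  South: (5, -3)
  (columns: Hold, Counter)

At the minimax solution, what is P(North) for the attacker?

Row minima: North → 3, South → -3; maximin = 3.
Column maxima: Hold → 5, Counter → 4; minimax = 4.
3 ≠ 4, so there is no saddle point; optimal play is mixed.
Let the attacker play North with probability p. Expected payoff against Hold: 3p + 5(1−p) = −2p + 5; against Counter: 4p + (-3)(1−p) = 7p − 3.
Setting these equal: −2p + 5 = 7p − 3 ⇒ −9p = -8 ⇒ p = 8/9, and the value is (-2)·(8/9) + 5 = 29/9.
For the defender: with q = P(Hold), equating North's and South's payoffs gives −q + 4 = 8q − 3 ⇒ q = 7/9.

8/9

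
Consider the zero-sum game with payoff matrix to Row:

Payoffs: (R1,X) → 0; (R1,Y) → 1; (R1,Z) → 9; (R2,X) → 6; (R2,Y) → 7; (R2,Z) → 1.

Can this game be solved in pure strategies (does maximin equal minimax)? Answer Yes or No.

Row minima: R1 → 0, R2 → 1; maximin = 1.
Column maxima: X → 6, Y → 7, Z → 9; minimax = 6.
1 ≠ 6, so no pure-strategy equilibrium exists.

No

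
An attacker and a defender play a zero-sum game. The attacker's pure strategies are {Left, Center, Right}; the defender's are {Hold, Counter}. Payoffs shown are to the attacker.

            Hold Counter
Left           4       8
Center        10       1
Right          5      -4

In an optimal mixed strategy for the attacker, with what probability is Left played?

9/13

Row minima: Left → 4, Center → 1, Right → -4; maximin = 4.
Column maxima: Hold → 10, Counter → 8; minimax = 8.
4 ≠ 8, so there is no saddle point; optimal play is mixed.
Right is strictly dominated by Center, so the attacker never plays it.
On the remaining 2×2 (Left, Center vs Hold, Counter):
Let the attacker play Left with probability p. Expected payoff against Hold: 4p + 10(1−p) = −6p + 10; against Counter: 8p + 1(1−p) = 7p + 1.
Setting these equal: −6p + 10 = 7p + 1 ⇒ −13p = -9 ⇒ p = 9/13, and the value is (-6)·(9/13) + 10 = 76/13.
For the defender: with q = P(Hold), equating Left's and Center's payoffs gives −4q + 8 = 9q + 1 ⇒ q = 7/13.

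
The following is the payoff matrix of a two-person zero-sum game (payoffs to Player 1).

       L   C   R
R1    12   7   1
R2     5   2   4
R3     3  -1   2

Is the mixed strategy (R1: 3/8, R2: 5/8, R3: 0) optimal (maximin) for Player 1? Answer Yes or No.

Against L this mix gives (3/8)·12 + (5/8)·5 = 61/8.
Against C this mix gives (3/8)·7 + (5/8)·2 = 31/8.
Against R this mix gives (3/8)·1 + (5/8)·4 = 23/8.
Player 2 will play R, holding Player 1 to 23/8. Shifting weight toward the row that does better against R would raise this floor (the equalizing mix achieves 13/4 against both R and C), so the proposed strategy is not optimal.

No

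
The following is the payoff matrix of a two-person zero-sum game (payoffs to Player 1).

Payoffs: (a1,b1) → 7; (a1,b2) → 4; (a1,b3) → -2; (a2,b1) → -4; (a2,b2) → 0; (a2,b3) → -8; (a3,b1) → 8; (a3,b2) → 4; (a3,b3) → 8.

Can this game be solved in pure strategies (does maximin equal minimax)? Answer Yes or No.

Yes

Row minima: a1 → -2, a2 → -8, a3 → 4; maximin = 4.
Column maxima: b1 → 8, b2 → 4, b3 → 8; minimax = 4.
maximin = minimax = 4, so a saddle point exists.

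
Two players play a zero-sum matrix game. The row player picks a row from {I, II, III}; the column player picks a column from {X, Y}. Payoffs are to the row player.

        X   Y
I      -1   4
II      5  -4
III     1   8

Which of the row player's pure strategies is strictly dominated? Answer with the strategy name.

I

III gives a strictly higher payoff than I against every column: 1 > -1, 8 > 4.
So I is strictly dominated and the row player never plays it.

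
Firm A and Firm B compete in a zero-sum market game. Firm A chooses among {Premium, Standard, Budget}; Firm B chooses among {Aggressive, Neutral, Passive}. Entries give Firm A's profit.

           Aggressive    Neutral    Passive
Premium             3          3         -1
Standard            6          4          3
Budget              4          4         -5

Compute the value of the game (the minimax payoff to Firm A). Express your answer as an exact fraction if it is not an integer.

Row minima: Premium → -1, Standard → 3, Budget → -5; maximin = 3.
Column maxima: Aggressive → 6, Neutral → 4, Passive → 3; minimax = 3.
Since maximin = minimax = 3, there is a saddle point and the value is 3.

3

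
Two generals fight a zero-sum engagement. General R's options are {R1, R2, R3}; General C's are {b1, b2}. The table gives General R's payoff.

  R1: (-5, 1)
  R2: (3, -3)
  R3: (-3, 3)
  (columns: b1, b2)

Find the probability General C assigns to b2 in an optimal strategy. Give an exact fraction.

1/2

Row minima: R1 → -5, R2 → -3, R3 → -3; maximin = -3.
Column maxima: b1 → 3, b2 → 3; minimax = 3.
-3 ≠ 3, so there is no saddle point; optimal play is mixed.
R1 is strictly dominated by R3, so General R never plays it.
On the remaining 2×2 (R2, R3 vs b1, b2):
Let General R play R2 with probability p. Expected payoff against b1: 3p + (-3)(1−p) = 6p − 3; against b2: (-3)p + 3(1−p) = −6p + 3.
Setting these equal: 6p − 3 = −6p + 3 ⇒ 12p = 6 ⇒ p = 1/2, and the value is (6)·(1/2) − 3 = 0.
For General C: with q = P(b1), equating R2's and R3's payoffs gives 6q − 3 = −6q + 3 ⇒ q = 1/2.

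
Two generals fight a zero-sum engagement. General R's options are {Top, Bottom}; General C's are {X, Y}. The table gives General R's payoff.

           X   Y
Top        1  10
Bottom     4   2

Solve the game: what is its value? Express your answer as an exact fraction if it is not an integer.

38/11

Row minima: Top → 1, Bottom → 2; maximin = 2.
Column maxima: X → 4, Y → 10; minimax = 4.
2 ≠ 4, so there is no saddle point; optimal play is mixed.
Let General R play Top with probability p. Expected payoff against X: 1p + 4(1−p) = −3p + 4; against Y: 10p + 2(1−p) = 8p + 2.
Setting these equal: −3p + 4 = 8p + 2 ⇒ −11p = -2 ⇒ p = 2/11, and the value is (-3)·(2/11) + 4 = 38/11.
For General C: with q = P(X), equating Top's and Bottom's payoffs gives −9q + 10 = 2q + 2 ⇒ q = 8/11.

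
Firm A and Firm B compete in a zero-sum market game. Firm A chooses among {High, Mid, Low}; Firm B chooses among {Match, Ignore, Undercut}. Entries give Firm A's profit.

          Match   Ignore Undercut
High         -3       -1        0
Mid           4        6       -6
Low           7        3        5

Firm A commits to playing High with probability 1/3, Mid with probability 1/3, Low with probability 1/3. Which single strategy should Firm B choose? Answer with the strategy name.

If Firm B plays Match, Firm A's expected payoff is (1/3)·(-3) + (1/3)·4 + (1/3)·7 = 8/3.
If Firm B plays Ignore, Firm A's expected payoff is (1/3)·(-1) + (1/3)·6 + (1/3)·3 = 8/3.
If Firm B plays Undercut, Firm A's expected payoff is (1/3)·0 + (1/3)·(-6) + (1/3)·5 = -1/3.
Firm B minimizes Firm A's payoff; the smallest is -1/3, so the best response is Undercut.

Undercut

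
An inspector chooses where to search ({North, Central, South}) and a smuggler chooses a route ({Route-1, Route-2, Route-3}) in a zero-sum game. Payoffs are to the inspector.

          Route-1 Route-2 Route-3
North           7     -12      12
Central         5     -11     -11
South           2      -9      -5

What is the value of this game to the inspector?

-9

Row minima: North → -12, Central → -11, South → -9; maximin = -9.
Column maxima: Route-1 → 7, Route-2 → -9, Route-3 → 12; minimax = -9.
Since maximin = minimax = -9, there is a saddle point and the value is -9.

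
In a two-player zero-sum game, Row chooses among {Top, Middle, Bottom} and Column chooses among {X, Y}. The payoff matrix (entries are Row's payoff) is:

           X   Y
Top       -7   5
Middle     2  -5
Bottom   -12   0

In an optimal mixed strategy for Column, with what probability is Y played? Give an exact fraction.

Row minima: Top → -7, Middle → -5, Bottom → -12; maximin = -5.
Column maxima: X → 2, Y → 5; minimax = 2.
-5 ≠ 2, so there is no saddle point; optimal play is mixed.
Bottom is strictly dominated by Top, so Row never plays it.
On the remaining 2×2 (Top, Middle vs X, Y):
Let Row play Top with probability p. Expected payoff against X: (-7)p + 2(1−p) = −9p + 2; against Y: 5p + (-5)(1−p) = 10p − 5.
Setting these equal: −9p + 2 = 10p − 5 ⇒ −19p = -7 ⇒ p = 7/19, and the value is (-9)·(7/19) + 2 = -25/19.
For Column: with q = P(X), equating Top's and Middle's payoffs gives −12q + 5 = 7q − 5 ⇒ q = 10/19.

9/19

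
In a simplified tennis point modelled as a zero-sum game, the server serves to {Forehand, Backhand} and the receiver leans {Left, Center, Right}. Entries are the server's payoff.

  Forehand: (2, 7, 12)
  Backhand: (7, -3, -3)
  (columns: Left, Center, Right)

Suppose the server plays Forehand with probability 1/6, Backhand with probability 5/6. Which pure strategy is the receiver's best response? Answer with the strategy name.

Center

If the receiver plays Left, the server's expected payoff is (1/6)·2 + (5/6)·7 = 37/6.
If the receiver plays Center, the server's expected payoff is (1/6)·7 + (5/6)·(-3) = -4/3.
If the receiver plays Right, the server's expected payoff is (1/6)·12 + (5/6)·(-3) = -1/2.
The receiver minimizes the server's payoff; the smallest is -4/3, so the best response is Center.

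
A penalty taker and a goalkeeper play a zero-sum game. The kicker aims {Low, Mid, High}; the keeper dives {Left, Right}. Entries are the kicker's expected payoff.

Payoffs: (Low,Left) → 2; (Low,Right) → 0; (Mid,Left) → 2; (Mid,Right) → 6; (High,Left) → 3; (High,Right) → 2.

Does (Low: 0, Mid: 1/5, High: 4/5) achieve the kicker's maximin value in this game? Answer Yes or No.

Yes

Against Left this mix gives (1/5)·2 + (4/5)·3 = 14/5.
Against Right this mix gives (1/5)·6 + (4/5)·2 = 14/5.
All of the keeper's active replies (Left, Right) yield 14/5, and no column does worse for the kicker. The mix makes the keeper indifferent and guarantees 14/5, so it is optimal.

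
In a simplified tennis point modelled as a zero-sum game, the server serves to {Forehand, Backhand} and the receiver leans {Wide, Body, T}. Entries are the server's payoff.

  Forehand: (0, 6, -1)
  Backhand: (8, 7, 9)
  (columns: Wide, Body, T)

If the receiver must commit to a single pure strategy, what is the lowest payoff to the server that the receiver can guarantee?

Column maxima: Wide → 8, Body → 7, T → 9.
The smallest of these is 7.

7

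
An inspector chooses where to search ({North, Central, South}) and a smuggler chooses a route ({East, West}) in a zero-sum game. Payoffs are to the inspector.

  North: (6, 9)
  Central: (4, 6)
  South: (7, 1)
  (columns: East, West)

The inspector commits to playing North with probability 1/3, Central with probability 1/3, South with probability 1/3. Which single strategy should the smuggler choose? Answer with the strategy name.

West

If the smuggler plays East, the inspector's expected payoff is (1/3)·6 + (1/3)·4 + (1/3)·7 = 17/3.
If the smuggler plays West, the inspector's expected payoff is (1/3)·9 + (1/3)·6 + (1/3)·1 = 16/3.
The smuggler minimizes the inspector's payoff; the smallest is 16/3, so the best response is West.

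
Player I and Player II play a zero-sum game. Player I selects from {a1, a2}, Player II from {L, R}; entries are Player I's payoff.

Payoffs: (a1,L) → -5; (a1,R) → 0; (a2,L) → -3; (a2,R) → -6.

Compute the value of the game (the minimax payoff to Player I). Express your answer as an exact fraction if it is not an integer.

Row minima: a1 → -5, a2 → -6; maximin = -5.
Column maxima: L → -3, R → 0; minimax = -3.
-5 ≠ -3, so there is no saddle point; optimal play is mixed.
Let Player I play a1 with probability p. Expected payoff against L: (-5)p + (-3)(1−p) = −2p − 3; against R: 0p + (-6)(1−p) = 6p − 6.
Setting these equal: −2p − 3 = 6p − 6 ⇒ −8p = -3 ⇒ p = 3/8, and the value is (-2)·(3/8) − 3 = -15/4.
For Player II: with q = P(L), equating a1's and a2's payoffs gives −5q = 3q − 6 ⇒ q = 3/4.

-15/4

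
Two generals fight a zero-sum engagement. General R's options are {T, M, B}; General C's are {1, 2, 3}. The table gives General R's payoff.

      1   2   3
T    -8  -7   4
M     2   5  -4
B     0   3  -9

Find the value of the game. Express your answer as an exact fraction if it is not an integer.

Row minima: T → -8, M → -4, B → -9; maximin = -4.
Column maxima: 1 → 2, 2 → 5, 3 → 4; minimax = 2.
-4 ≠ 2, so there is no saddle point; optimal play is mixed.
B is strictly dominated by M, so General R never plays it.
2 is strictly dominated by 1 (it gives General R strictly more in every row), so General C never plays it.
On the remaining 2×2 (T, M vs 1, 3):
Let General R play T with probability p. Expected payoff against 1: (-8)p + 2(1−p) = −10p + 2; against 3: 4p + (-4)(1−p) = 8p − 4.
Setting these equal: −10p + 2 = 8p − 4 ⇒ −18p = -6 ⇒ p = 1/3, and the value is (-10)·(1/3) + 2 = -4/3.
For General C: with q = P(1), equating T's and M's payoffs gives −12q + 4 = 6q − 4 ⇒ q = 4/9.

-4/3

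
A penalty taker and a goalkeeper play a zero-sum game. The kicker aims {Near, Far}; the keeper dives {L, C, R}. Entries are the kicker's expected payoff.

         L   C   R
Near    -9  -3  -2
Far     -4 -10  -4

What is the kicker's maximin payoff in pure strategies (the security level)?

-9

Row minima: Near → -9, Far → -10.
The best of these is -9.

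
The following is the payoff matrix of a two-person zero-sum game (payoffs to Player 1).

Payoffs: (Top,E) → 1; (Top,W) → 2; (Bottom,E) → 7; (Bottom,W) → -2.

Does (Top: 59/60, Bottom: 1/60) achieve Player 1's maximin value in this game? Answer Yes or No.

No

Against E this mix gives (59/60)·1 + (1/60)·7 = 11/10.
Against W this mix gives (59/60)·2 + (1/60)·(-2) = 29/15.
Player 2 will play E, holding Player 1 to 11/10. Shifting weight toward the row that does better against E would raise this floor (the equalizing mix achieves 8/5 against both E and W), so the proposed strategy is not optimal.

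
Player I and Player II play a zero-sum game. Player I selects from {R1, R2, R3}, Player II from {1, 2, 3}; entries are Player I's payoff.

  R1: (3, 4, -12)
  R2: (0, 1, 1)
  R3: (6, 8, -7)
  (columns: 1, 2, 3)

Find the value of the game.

Row minima: R1 → -12, R2 → 0, R3 → -7; maximin = 0.
Column maxima: 1 → 6, 2 → 8, 3 → 1; minimax = 1.
0 ≠ 1, so there is no saddle point; optimal play is mixed.
R1 is strictly dominated by R3, so Player I never plays it.
2 is strictly dominated by 1 (it gives Player I strictly more in every row), so Player II never plays it.
On the remaining 2×2 (R2, R3 vs 1, 3):
Let Player I play R2 with probability p. Expected payoff against 1: 0p + 6(1−p) = −6p + 6; against 3: 1p + (-7)(1−p) = 8p − 7.
Setting these equal: −6p + 6 = 8p − 7 ⇒ −14p = -13 ⇒ p = 13/14, and the value is (-6)·(13/14) + 6 = 3/7.
For Player II: with q = P(1), equating R2's and R3's payoffs gives −q + 1 = 13q − 7 ⇒ q = 4/7.

3/7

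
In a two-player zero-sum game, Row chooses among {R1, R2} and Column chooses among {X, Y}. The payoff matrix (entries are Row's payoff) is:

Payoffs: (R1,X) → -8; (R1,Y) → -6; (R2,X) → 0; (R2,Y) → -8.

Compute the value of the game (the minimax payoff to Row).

-32/5

Row minima: R1 → -8, R2 → -8; maximin = -8.
Column maxima: X → 0, Y → -6; minimax = -6.
-8 ≠ -6, so there is no saddle point; optimal play is mixed.
Let Row play R1 with probability p. Expected payoff against X: (-8)p + 0(1−p) = −8p; against Y: (-6)p + (-8)(1−p) = 2p − 8.
Setting these equal: −8p = 2p − 8 ⇒ −10p = -8 ⇒ p = 4/5, and the value is (-8)·(4/5) = -32/5.
For Column: with q = P(X), equating R1's and R2's payoffs gives −2q − 6 = 8q − 8 ⇒ q = 1/5.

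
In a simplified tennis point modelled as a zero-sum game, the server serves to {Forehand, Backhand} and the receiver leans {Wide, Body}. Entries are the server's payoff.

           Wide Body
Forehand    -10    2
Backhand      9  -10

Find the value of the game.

-82/31

Row minima: Forehand → -10, Backhand → -10; maximin = -10.
Column maxima: Wide → 9, Body → 2; minimax = 2.
-10 ≠ 2, so there is no saddle point; optimal play is mixed.
Let the server play Forehand with probability p. Expected payoff against Wide: (-10)p + 9(1−p) = −19p + 9; against Body: 2p + (-10)(1−p) = 12p − 10.
Setting these equal: −19p + 9 = 12p − 10 ⇒ −31p = -19 ⇒ p = 19/31, and the value is (-19)·(19/31) + 9 = -82/31.
For the receiver: with q = P(Wide), equating Forehand's and Backhand's payoffs gives −12q + 2 = 19q − 10 ⇒ q = 12/31.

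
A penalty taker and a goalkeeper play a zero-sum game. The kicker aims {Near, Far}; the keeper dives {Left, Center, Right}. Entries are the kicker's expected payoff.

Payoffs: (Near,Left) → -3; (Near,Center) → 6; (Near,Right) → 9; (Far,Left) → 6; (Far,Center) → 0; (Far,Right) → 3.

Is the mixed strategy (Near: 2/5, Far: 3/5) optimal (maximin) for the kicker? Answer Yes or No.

Yes

Against Left this mix gives (2/5)·(-3) + (3/5)·6 = 12/5.
Against Center this mix gives (2/5)·6 + (3/5)·0 = 12/5.
Against Right this mix gives (2/5)·9 + (3/5)·3 = 27/5.
All of the keeper's active replies (Left, Center) yield 12/5, and no column does worse for the kicker. The mix makes the keeper indifferent and guarantees 12/5, so it is optimal.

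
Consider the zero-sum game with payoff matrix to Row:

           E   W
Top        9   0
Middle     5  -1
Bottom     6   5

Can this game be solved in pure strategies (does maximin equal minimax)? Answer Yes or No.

Yes

Row minima: Top → 0, Middle → -1, Bottom → 5; maximin = 5.
Column maxima: E → 9, W → 5; minimax = 5.
maximin = minimax = 5, so a saddle point exists.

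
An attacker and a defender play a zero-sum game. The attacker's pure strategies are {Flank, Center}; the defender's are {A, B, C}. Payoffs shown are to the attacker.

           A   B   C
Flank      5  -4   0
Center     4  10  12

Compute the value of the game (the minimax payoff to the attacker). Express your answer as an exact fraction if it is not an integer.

Row minima: Flank → -4, Center → 4; maximin = 4.
Column maxima: A → 5, B → 10, C → 12; minimax = 5.
4 ≠ 5, so there is no saddle point; optimal play is mixed.
C is strictly dominated by B (it gives the attacker strictly more in every row), so the defender never plays it.
On the remaining 2×2 (Flank, Center vs A, B):
Let the attacker play Flank with probability p. Expected payoff against A: 5p + 4(1−p) = p + 4; against B: (-4)p + 10(1−p) = −14p + 10.
Setting these equal: p + 4 = −14p + 10 ⇒ 15p = 6 ⇒ p = 2/5, and the value is (1)·(2/5) + 4 = 22/5.
For the defender: with q = P(A), equating Flank's and Center's payoffs gives 9q − 4 = −6q + 10 ⇒ q = 14/15.

22/5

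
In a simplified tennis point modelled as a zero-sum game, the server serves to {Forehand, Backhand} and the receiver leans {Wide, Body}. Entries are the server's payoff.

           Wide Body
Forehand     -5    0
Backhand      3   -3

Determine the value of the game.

-15/11

Row minima: Forehand → -5, Backhand → -3; maximin = -3.
Column maxima: Wide → 3, Body → 0; minimax = 0.
-3 ≠ 0, so there is no saddle point; optimal play is mixed.
Let the server play Forehand with probability p. Expected payoff against Wide: (-5)p + 3(1−p) = −8p + 3; against Body: 0p + (-3)(1−p) = 3p − 3.
Setting these equal: −8p + 3 = 3p − 3 ⇒ −11p = -6 ⇒ p = 6/11, and the value is (-8)·(6/11) + 3 = -15/11.
For the receiver: with q = P(Wide), equating Forehand's and Backhand's payoffs gives −5q = 6q − 3 ⇒ q = 3/11.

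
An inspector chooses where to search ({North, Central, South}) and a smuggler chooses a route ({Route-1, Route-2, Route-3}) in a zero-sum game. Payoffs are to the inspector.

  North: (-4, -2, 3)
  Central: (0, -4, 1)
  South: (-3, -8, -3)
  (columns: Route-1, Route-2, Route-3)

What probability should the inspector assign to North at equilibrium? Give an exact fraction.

2/3

Row minima: North → -4, Central → -4, South → -8; maximin = -4.
Column maxima: Route-1 → 0, Route-2 → -2, Route-3 → 3; minimax = -2.
-4 ≠ -2, so there is no saddle point; optimal play is mixed.
South is strictly dominated by Central, so the inspector never plays it.
With South eliminated, Route-3 is strictly dominated by Route-1 (it gives the inspector strictly more in every remaining row), so the smuggler never plays it.
On the remaining 2×2 (North, Central vs Route-1, Route-2):
Let the inspector play North with probability p. Expected payoff against Route-1: (-4)p + 0(1−p) = −4p; against Route-2: (-2)p + (-4)(1−p) = 2p − 4.
Setting these equal: −4p = 2p − 4 ⇒ −6p = -4 ⇒ p = 2/3, and the value is (-4)·(2/3) = -8/3.
For the smuggler: with q = P(Route-1), equating North's and Central's payoffs gives −2q − 2 = 4q − 4 ⇒ q = 1/3.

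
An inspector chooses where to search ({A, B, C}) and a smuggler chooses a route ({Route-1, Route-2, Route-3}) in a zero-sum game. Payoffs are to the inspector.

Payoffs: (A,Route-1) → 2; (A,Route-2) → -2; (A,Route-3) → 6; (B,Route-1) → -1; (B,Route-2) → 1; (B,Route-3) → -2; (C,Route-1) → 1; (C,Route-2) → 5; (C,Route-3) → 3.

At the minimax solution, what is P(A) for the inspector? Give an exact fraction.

1/2

Row minima: A → -2, B → -2, C → 1; maximin = 1.
Column maxima: Route-1 → 2, Route-2 → 5, Route-3 → 6; minimax = 2.
1 ≠ 2, so there is no saddle point; optimal play is mixed.
B is strictly dominated by C, so the inspector never plays it.
With B eliminated, Route-3 is strictly dominated by Route-1 (it gives the inspector strictly more in every remaining row), so the smuggler never plays it.
On the remaining 2×2 (A, C vs Route-1, Route-2):
Let the inspector play A with probability p. Expected payoff against Route-1: 2p + 1(1−p) = p + 1; against Route-2: (-2)p + 5(1−p) = −7p + 5.
Setting these equal: p + 1 = −7p + 5 ⇒ 8p = 4 ⇒ p = 1/2, and the value is (1)·(1/2) + 1 = 3/2.
For the smuggler: with q = P(Route-1), equating A's and C's payoffs gives 4q − 2 = −4q + 5 ⇒ q = 7/8.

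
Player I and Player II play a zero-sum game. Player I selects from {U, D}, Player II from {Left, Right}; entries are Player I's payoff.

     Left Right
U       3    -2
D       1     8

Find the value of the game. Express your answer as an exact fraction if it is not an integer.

Row minima: U → -2, D → 1; maximin = 1.
Column maxima: Left → 3, Right → 8; minimax = 3.
1 ≠ 3, so there is no saddle point; optimal play is mixed.
Let Player I play U with probability p. Expected payoff against Left: 3p + 1(1−p) = 2p + 1; against Right: (-2)p + 8(1−p) = −10p + 8.
Setting these equal: 2p + 1 = −10p + 8 ⇒ 12p = 7 ⇒ p = 7/12, and the value is (2)·(7/12) + 1 = 13/6.
For Player II: with q = P(Left), equating U's and D's payoffs gives 5q − 2 = −7q + 8 ⇒ q = 5/6.

13/6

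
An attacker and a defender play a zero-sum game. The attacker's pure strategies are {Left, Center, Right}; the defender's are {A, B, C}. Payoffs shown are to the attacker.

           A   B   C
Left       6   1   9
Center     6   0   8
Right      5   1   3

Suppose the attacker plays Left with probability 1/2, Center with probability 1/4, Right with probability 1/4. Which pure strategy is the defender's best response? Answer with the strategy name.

B

If the defender plays A, the attacker's expected payoff is (1/2)·6 + (1/4)·6 + (1/4)·5 = 23/4.
If the defender plays B, the attacker's expected payoff is (1/2)·1 + (1/4)·0 + (1/4)·1 = 3/4.
If the defender plays C, the attacker's expected payoff is (1/2)·9 + (1/4)·8 + (1/4)·3 = 29/4.
The defender minimizes the attacker's payoff; the smallest is 3/4, so the best response is B.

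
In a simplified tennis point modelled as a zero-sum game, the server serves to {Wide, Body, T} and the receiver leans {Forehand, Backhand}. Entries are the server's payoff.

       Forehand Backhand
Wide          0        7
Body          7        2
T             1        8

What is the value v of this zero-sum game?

9/2

Row minima: Wide → 0, Body → 2, T → 1; maximin = 2.
Column maxima: Forehand → 7, Backhand → 8; minimax = 7.
2 ≠ 7, so there is no saddle point; optimal play is mixed.
Wide is strictly dominated by T, so the server never plays it.
On the remaining 2×2 (Body, T vs Forehand, Backhand):
Let the server play Body with probability p. Expected payoff against Forehand: 7p + 1(1−p) = 6p + 1; against Backhand: 2p + 8(1−p) = −6p + 8.
Setting these equal: 6p + 1 = −6p + 8 ⇒ 12p = 7 ⇒ p = 7/12, and the value is (6)·(7/12) + 1 = 9/2.
For the receiver: with q = P(Forehand), equating Body's and T's payoffs gives 5q + 2 = −7q + 8 ⇒ q = 1/2.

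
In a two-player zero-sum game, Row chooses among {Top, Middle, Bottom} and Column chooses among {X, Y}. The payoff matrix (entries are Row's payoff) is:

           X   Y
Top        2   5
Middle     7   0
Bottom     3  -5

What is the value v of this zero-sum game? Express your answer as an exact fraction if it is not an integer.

7/2

Row minima: Top → 2, Middle → 0, Bottom → -5; maximin = 2.
Column maxima: X → 7, Y → 5; minimax = 5.
2 ≠ 5, so there is no saddle point; optimal play is mixed.
Bottom is strictly dominated by Middle, so Row never plays it.
On the remaining 2×2 (Top, Middle vs X, Y):
Let Row play Top with probability p. Expected payoff against X: 2p + 7(1−p) = −5p + 7; against Y: 5p + 0(1−p) = 5p.
Setting these equal: −5p + 7 = 5p ⇒ −10p = -7 ⇒ p = 7/10, and the value is (-5)·(7/10) + 7 = 7/2.
For Column: with q = P(X), equating Top's and Middle's payoffs gives −3q + 5 = 7q ⇒ q = 1/2.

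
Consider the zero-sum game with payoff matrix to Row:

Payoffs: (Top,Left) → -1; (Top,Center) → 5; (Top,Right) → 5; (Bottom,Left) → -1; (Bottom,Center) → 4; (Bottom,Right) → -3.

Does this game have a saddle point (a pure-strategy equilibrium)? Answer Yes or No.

Row minima: Top → -1, Bottom → -3; maximin = -1.
Column maxima: Left → -1, Center → 5, Right → 5; minimax = -1.
maximin = minimax = -1, so a saddle point exists.

Yes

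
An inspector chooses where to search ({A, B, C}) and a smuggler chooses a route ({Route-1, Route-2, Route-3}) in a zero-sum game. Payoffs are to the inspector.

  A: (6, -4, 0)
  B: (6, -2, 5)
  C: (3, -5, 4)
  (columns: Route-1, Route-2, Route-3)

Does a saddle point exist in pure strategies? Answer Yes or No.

Yes

Row minima: A → -4, B → -2, C → -5; maximin = -2.
Column maxima: Route-1 → 6, Route-2 → -2, Route-3 → 5; minimax = -2.
maximin = minimax = -2, so a saddle point exists.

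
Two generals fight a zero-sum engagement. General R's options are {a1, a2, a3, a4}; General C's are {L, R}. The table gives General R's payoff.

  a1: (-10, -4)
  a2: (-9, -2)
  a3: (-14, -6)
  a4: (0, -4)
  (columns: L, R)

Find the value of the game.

-36/11

Row minima: a1 → -10, a2 → -9, a3 → -14, a4 → -4; maximin = -4.
Column maxima: L → 0, R → -2; minimax = -2.
-4 ≠ -2, so there is no saddle point; optimal play is mixed.
a1 is strictly dominated by a2, so General R never plays it.
a3 is strictly dominated by a2, so General R never plays it.
On the remaining 2×2 (a2, a4 vs L, R):
Let General R play a2 with probability p. Expected payoff against L: (-9)p + 0(1−p) = −9p; against R: (-2)p + (-4)(1−p) = 2p − 4.
Setting these equal: −9p = 2p − 4 ⇒ −11p = -4 ⇒ p = 4/11, and the value is (-9)·(4/11) = -36/11.
For General C: with q = P(L), equating a2's and a4's payoffs gives −7q − 2 = 4q − 4 ⇒ q = 2/11.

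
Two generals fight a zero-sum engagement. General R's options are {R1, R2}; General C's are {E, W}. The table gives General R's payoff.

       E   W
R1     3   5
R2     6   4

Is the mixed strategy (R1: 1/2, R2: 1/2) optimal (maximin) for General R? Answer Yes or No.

Yes

Against E this mix gives (1/2)·3 + (1/2)·6 = 9/2.
Against W this mix gives (1/2)·5 + (1/2)·4 = 9/2.
All of General C's active replies (E, W) yield 9/2, and no column does worse for General R. The mix makes General C indifferent and guarantees 9/2, so it is optimal.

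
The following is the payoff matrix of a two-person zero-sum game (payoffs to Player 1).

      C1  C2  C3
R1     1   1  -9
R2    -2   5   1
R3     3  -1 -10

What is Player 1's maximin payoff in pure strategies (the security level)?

-2

Row minima: R1 → -9, R2 → -2, R3 → -10.
The best of these is -2.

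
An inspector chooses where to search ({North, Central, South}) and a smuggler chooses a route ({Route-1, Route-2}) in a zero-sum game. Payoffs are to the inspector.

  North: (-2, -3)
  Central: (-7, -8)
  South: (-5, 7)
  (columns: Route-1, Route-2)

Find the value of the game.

Row minima: North → -3, Central → -8, South → -5; maximin = -3.
Column maxima: Route-1 → -2, Route-2 → 7; minimax = -2.
-3 ≠ -2, so there is no saddle point; optimal play is mixed.
Central is strictly dominated by North, so the inspector never plays it.
On the remaining 2×2 (North, South vs Route-1, Route-2):
Let the inspector play North with probability p. Expected payoff against Route-1: (-2)p + (-5)(1−p) = 3p − 5; against Route-2: (-3)p + 7(1−p) = −10p + 7.
Setting these equal: 3p − 5 = −10p + 7 ⇒ 13p = 12 ⇒ p = 12/13, and the value is (3)·(12/13) − 5 = -29/13.
For the smuggler: with q = P(Route-1), equating North's and South's payoffs gives q − 3 = −12q + 7 ⇒ q = 10/13.

-29/13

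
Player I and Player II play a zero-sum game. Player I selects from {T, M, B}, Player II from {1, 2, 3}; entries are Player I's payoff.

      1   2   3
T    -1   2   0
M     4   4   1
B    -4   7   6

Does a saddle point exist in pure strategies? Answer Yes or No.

Row minima: T → -1, M → 1, B → -4; maximin = 1.
Column maxima: 1 → 4, 2 → 7, 3 → 6; minimax = 4.
1 ≠ 4, so no pure-strategy equilibrium exists.

No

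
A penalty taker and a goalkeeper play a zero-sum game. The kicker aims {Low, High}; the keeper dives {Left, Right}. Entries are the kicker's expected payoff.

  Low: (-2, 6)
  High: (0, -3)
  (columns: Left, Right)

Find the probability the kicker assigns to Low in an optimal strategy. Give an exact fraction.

3/11

Row minima: Low → -2, High → -3; maximin = -2.
Column maxima: Left → 0, Right → 6; minimax = 0.
-2 ≠ 0, so there is no saddle point; optimal play is mixed.
Let the kicker play Low with probability p. Expected payoff against Left: (-2)p + 0(1−p) = −2p; against Right: 6p + (-3)(1−p) = 9p − 3.
Setting these equal: −2p = 9p − 3 ⇒ −11p = -3 ⇒ p = 3/11, and the value is (-2)·(3/11) = -6/11.
For the keeper: with q = P(Left), equating Low's and High's payoffs gives −8q + 6 = 3q − 3 ⇒ q = 9/11.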